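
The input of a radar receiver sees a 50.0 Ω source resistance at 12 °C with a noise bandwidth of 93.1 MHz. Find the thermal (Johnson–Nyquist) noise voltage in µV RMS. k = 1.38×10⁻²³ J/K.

8.56 µV

T = 12 °C + 273.15 = 285.15 K
V_n = √(4kTRB)
4kTRB = 4 × 1.38×10⁻²³ × 285.15 × 5.00×10¹ × 9.31×10⁷ = 7.33×10⁻¹¹ V²
V_n = √(7.33×10⁻¹¹) = 8.56×10⁻⁶ V = 8.56 µV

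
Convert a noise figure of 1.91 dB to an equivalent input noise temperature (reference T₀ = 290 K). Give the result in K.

160 K

F = 10^(1.91/10) = 1.55239
T_e = (F − 1)·T₀ = (1.55239 − 1) × 290 = 160 K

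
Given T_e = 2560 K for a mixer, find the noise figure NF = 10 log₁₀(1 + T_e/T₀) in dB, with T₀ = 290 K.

9.92 dB

F = 1 + T_e/T₀ = 1 + 2560/290 = 9.82759
NF = 10 log₁₀(9.82759) = 9.92 dB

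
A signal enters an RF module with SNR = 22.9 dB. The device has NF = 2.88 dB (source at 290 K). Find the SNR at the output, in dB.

By definition F = SNR_in/SNR_out, so in dB: SNR_out = SNR_in − NF
SNR_out = 22.9 − 2.88 = 20.02 dB

20.02 dB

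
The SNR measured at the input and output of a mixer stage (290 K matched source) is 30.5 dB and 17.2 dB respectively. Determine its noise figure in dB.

13.3 dB

NF (dB) = SNR_in(dB) − SNR_out(dB) when the source is at T₀
NF = 30.5 − 17.2 = 13.3 dB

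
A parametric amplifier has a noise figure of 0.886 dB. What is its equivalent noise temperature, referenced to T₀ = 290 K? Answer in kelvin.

65.6 K

F = 10^(0.886/10) = 1.22631
T_e = (F − 1)·T₀ = (1.22631 − 1) × 290 = 65.6 K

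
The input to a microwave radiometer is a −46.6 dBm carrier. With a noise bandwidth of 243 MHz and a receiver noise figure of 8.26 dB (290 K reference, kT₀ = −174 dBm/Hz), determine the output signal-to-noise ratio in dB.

Noise floor: N = −174 + 10 log₁₀(B) + NF
10 log₁₀(2.43×10⁸) = 83.86 dB
N = −174 + 83.86 + 8.26 = −81.88 dBm
SNR = P_sig − N = −46.6 − (−81.88) = 35.28 dB → 35.3 dB

35.3 dB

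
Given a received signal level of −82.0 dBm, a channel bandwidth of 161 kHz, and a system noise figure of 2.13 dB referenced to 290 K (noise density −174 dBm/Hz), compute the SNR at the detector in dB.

37.8 dB

Noise floor: N = −174 + 10 log₁₀(B) + NF
10 log₁₀(1.61×10⁵) = 52.07 dB
N = −174 + 52.07 + 2.13 = −119.80 dBm
SNR = P_sig − N = −82.0 − (−119.80) = 37.80 dB → 37.8 dB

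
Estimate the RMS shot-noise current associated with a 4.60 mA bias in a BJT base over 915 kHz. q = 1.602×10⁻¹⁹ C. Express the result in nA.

I_n = √(2qI·B)
2qI·B = 2 × 1.602×10⁻¹⁹ × 4.60×10⁻³ × 9.15×10⁵ = 1.35×10⁻¹⁵ A²
I_n = √(1.35×10⁻¹⁵) = 3.67×10⁻⁸ A = 36.7 nA

36.7 nA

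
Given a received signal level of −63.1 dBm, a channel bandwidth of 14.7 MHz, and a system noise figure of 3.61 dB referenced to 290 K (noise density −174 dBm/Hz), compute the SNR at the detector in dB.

35.6 dB

Noise floor: N = −174 + 10 log₁₀(B) + NF
10 log₁₀(1.47×10⁷) = 71.67 dB
N = −174 + 71.67 + 3.61 = −98.72 dBm
SNR = P_sig − N = −63.1 − (−98.72) = 35.62 dB → 35.6 dB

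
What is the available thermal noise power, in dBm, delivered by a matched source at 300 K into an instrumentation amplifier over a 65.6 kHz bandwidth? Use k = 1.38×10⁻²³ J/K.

P_n = kTB = 1.38×10⁻²³ × 300 × 6.56×10⁴ = 2.72×10⁻¹⁶ W
In dBm: 10 log₁₀(2.72×10⁻¹⁶ / 10⁻³) = −125.7 dBm

−125.7 dBm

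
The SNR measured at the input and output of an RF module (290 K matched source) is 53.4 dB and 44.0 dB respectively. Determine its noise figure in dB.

9.4 dB

NF (dB) = SNR_in(dB) − SNR_out(dB) when the source is at T₀
NF = 53.4 − 44.0 = 9.4 dB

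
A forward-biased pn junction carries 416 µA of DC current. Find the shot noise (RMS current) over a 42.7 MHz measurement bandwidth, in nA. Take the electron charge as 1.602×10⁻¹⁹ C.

75.4 nA

I_n = √(2qI·B)
2qI·B = 2 × 1.602×10⁻¹⁹ × 4.16×10⁻⁴ × 4.27×10⁷ = 5.69×10⁻¹⁵ A²
I_n = √(5.69×10⁻¹⁵) = 7.54×10⁻⁸ A = 75.4 nA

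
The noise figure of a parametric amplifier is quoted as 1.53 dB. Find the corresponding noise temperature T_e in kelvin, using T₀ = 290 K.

F = 10^(1.53/10) = 1.42233
T_e = (F − 1)·T₀ = (1.42233 − 1) × 290 = 122 K

122 K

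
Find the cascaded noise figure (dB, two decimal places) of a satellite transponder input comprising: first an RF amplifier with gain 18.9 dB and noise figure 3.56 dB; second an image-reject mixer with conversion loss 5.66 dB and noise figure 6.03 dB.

3.63 dB

Convert to linear (a loss of L dB is a gain of −L dB): F_i = 10^(NF_i/10), G_i = 10^(G_i,dB/10)
  Stage 1: F_1 = 10^(3.56/10) = 2.270, G_1 = 10^(18.9/10) = 77.62
  Stage 2: F_2 = 10^(6.03/10) = 4.009, G_2 = 10^(−5.66/10) = 0.2716
Friis cascade:
  F = 2.270 + (4.009 − 1)/77.62 = 2.309
NF = 10 log₁₀(2.309) = 3.63 dB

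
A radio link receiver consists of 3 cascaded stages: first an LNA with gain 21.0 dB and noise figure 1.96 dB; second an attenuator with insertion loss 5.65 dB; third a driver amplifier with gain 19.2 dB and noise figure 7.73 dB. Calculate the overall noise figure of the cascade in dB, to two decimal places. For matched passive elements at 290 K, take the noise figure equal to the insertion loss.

2.39 dB

Convert to linear (a loss of L dB is a gain of −L dB): F_i = 10^(NF_i/10), G_i = 10^(G_i,dB/10)
  Stage 1: F_1 = 10^(1.96/10) = 1.570, G_1 = 10^(21.0/10) = 125.9
  Stage 2: F_2 = 10^(5.65/10) = 3.673, G_2 = 10^(−5.65/10) = 0.2723
  Stage 3: F_3 = 10^(7.73/10) = 5.929, G_3 = 10^(19.2/10) = 83.18
Friis cascade:
  F = 1.570 + (3.673 − 1)/125.9 + (5.929 − 1)/34.28 = 1.735
NF = 10 log₁₀(1.735) = 2.39 dB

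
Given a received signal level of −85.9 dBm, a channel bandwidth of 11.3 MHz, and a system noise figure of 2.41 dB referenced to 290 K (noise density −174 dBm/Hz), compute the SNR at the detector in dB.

Noise floor: N = −174 + 10 log₁₀(B) + NF
10 log₁₀(1.13×10⁷) = 70.53 dB
N = −174 + 70.53 + 2.41 = −101.06 dBm
SNR = P_sig − N = −85.9 − (−101.06) = 15.16 dB → 15.2 dB

15.2 dB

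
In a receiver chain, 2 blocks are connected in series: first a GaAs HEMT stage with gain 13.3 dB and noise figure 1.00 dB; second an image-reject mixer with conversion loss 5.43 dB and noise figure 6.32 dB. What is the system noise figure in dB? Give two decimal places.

Convert to linear (a loss of L dB is a gain of −L dB): F_i = 10^(NF_i/10), G_i = 10^(G_i,dB/10)
  Stage 1: F_1 = 10^(1.00/10) = 1.259, G_1 = 10^(13.3/10) = 21.38
  Stage 2: F_2 = 10^(6.32/10) = 4.285, G_2 = 10^(−5.43/10) = 0.2864
Friis cascade:
  F = 1.259 + (4.285 − 1)/21.38 = 1.413
NF = 10 log₁₀(1.413) = 1.50 dB

1.50 dB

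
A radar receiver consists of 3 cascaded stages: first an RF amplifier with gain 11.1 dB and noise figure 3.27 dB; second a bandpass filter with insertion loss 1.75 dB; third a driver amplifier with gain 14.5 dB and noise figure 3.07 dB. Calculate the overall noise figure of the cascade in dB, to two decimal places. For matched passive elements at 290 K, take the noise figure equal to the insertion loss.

3.58 dB

Convert to linear (a loss of L dB is a gain of −L dB): F_i = 10^(NF_i/10), G_i = 10^(G_i,dB/10)
  Stage 1: F_1 = 10^(3.27/10) = 2.123, G_1 = 10^(11.1/10) = 12.88
  Stage 2: F_2 = 10^(1.75/10) = 1.496, G_2 = 10^(−1.75/10) = 0.6683
  Stage 3: F_3 = 10^(3.07/10) = 2.028, G_3 = 10^(14.5/10) = 28.18
Friis cascade:
  F = 2.123 + (1.496 − 1)/12.88 + (2.028 − 1)/8.610 = 2.281
NF = 10 log₁₀(2.281) = 3.58 dB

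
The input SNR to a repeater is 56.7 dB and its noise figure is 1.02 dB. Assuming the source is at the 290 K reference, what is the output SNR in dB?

By definition F = SNR_in/SNR_out, so in dB: SNR_out = SNR_in − NF
SNR_out = 56.7 − 1.02 = 55.68 dB

55.68 dB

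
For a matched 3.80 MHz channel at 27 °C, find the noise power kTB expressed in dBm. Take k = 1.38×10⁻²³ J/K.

−108.0 dBm

T = 27 °C + 273.15 = 300.15 K
P_n = kTB = 1.38×10⁻²³ × 300.15 × 3.80×10⁶ = 1.57×10⁻¹⁴ W
In dBm: 10 log₁₀(1.57×10⁻¹⁴ / 10⁻³) = −108.0 dBm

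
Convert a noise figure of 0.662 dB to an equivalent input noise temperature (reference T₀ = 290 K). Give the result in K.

47.8 K

F = 10^(0.662/10) = 1.16466
T_e = (F − 1)·T₀ = (1.16466 − 1) × 290 = 47.8 K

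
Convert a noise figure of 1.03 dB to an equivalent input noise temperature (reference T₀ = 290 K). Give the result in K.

77.6 K

F = 10^(1.03/10) = 1.26765
T_e = (F − 1)·T₀ = (1.26765 − 1) × 290 = 77.6 K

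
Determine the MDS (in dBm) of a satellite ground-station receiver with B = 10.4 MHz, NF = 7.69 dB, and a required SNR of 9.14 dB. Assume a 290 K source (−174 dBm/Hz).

Sensitivity = −174 + 10 log₁₀(B) + NF + SNR_min
= −174 + 70.17 + 7.69 + 9.14
= −87.00 dBm → −87.0 dBm

−87.0 dBm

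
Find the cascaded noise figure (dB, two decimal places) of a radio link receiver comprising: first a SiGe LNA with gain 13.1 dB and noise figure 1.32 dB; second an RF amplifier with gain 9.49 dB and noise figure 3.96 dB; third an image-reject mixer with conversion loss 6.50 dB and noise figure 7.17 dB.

1.62 dB

Convert to linear (a loss of L dB is a gain of −L dB): F_i = 10^(NF_i/10), G_i = 10^(G_i,dB/10)
  Stage 1: F_1 = 10^(1.32/10) = 1.355, G_1 = 10^(13.1/10) = 20.42
  Stage 2: F_2 = 10^(3.96/10) = 2.489, G_2 = 10^(9.49/10) = 8.892
  Stage 3: F_3 = 10^(7.17/10) = 5.212, G_3 = 10^(−6.50/10) = 0.2239
Friis cascade:
  F = 1.355 + (2.489 − 1)/20.42 + (5.212 − 1)/181.6 = 1.451
NF = 10 log₁₀(1.451) = 1.62 dB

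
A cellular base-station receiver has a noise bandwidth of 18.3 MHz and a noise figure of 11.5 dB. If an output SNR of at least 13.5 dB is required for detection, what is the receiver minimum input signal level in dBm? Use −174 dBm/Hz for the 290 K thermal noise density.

−76.4 dBm

Sensitivity = −174 + 10 log₁₀(B) + NF + SNR_min
= −174 + 72.62 + 11.5 + 13.5
= −76.38 dBm → −76.4 dBm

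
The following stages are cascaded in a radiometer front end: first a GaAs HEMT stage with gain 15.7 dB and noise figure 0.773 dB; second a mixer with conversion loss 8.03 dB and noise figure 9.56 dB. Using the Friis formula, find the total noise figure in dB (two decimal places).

Convert to linear (a loss of L dB is a gain of −L dB): F_i = 10^(NF_i/10), G_i = 10^(G_i,dB/10)
  Stage 1: F_1 = 10^(0.773/10) = 1.195, G_1 = 10^(15.7/10) = 37.15
  Stage 2: F_2 = 10^(9.56/10) = 9.036, G_2 = 10^(−8.03/10) = 0.1574
Friis cascade:
  F = 1.195 + (9.036 − 1)/37.15 = 1.411
NF = 10 log₁₀(1.411) = 1.50 dB

1.50 dB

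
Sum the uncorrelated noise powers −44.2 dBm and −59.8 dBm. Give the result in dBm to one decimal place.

Convert to linear, add, convert back:
P₁ = 3.80×10⁻⁸ W, P₂ = 1.05×10⁻⁹ W
P_tot = 3.91×10⁻⁸ W → 10 log₁₀(P_tot / 10⁻³) = −44.1 dBm

−44.1 dBm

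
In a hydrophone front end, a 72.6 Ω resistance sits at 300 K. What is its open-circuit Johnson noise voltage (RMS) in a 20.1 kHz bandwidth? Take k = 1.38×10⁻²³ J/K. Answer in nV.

155 nV

V_n = √(4kTRB)
4kTRB = 4 × 1.38×10⁻²³ × 300 × 7.26×10¹ × 2.01×10⁴ = 2.42×10⁻¹⁴ V²
V_n = √(2.42×10⁻¹⁴) = 1.55×10⁻⁷ V = 155 nV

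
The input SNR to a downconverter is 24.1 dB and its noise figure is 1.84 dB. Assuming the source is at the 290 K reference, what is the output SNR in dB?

By definition F = SNR_in/SNR_out, so in dB: SNR_out = SNR_in − NF
SNR_out = 24.1 − 1.84 = 22.26 dB

22.26 dB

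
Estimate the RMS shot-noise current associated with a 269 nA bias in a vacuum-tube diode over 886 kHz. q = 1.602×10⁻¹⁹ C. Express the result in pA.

276 pA

I_n = √(2qI·B)
2qI·B = 2 × 1.602×10⁻¹⁹ × 2.69×10⁻⁷ × 8.86×10⁵ = 7.64×10⁻²⁰ A²
I_n = √(7.64×10⁻²⁰) = 2.76×10⁻¹⁰ A = 276 pA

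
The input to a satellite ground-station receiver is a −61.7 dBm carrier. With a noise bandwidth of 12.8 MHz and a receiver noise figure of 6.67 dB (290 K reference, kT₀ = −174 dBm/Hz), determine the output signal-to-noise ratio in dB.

Noise floor: N = −174 + 10 log₁₀(B) + NF
10 log₁₀(1.28×10⁷) = 71.07 dB
N = −174 + 71.07 + 6.67 = −96.26 dBm
SNR = P_sig − N = −61.7 − (−96.26) = 34.56 dB → 34.6 dB

34.6 dB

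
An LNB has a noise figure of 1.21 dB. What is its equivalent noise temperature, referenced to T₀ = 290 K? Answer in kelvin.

F = 10^(1.21/10) = 1.3213
T_e = (F − 1)·T₀ = (1.3213 − 1) × 290 = 93.2 K

93.2 K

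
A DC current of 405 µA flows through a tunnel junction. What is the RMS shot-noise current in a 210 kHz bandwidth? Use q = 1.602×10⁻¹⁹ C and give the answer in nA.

5.22 nA

I_n = √(2qI·B)
2qI·B = 2 × 1.602×10⁻¹⁹ × 4.05×10⁻⁴ × 2.10×10⁵ = 2.73×10⁻¹⁷ A²
I_n = √(2.73×10⁻¹⁷) = 5.22×10⁻⁹ A = 5.22 nA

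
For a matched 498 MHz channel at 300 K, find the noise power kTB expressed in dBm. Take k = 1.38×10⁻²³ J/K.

−86.9 dBm

P_n = kTB = 1.38×10⁻²³ × 300 × 4.98×10⁸ = 2.06×10⁻¹² W
In dBm: 10 log₁₀(2.06×10⁻¹² / 10⁻³) = −86.9 dBm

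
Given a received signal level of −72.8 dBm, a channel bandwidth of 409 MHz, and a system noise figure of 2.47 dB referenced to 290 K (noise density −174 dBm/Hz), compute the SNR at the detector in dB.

12.6 dB

Noise floor: N = −174 + 10 log₁₀(B) + NF
10 log₁₀(4.09×10⁸) = 86.12 dB
N = −174 + 86.12 + 2.47 = −85.41 dBm
SNR = P_sig − N = −72.8 − (−85.41) = 12.61 dB → 12.6 dB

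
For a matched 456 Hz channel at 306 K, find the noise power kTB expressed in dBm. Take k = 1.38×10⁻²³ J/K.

−147.2 dBm

P_n = kTB = 1.38×10⁻²³ × 306 × 4.56×10² = 1.93×10⁻¹⁸ W
In dBm: 10 log₁₀(1.93×10⁻¹⁸ / 10⁻³) = −147.2 dBm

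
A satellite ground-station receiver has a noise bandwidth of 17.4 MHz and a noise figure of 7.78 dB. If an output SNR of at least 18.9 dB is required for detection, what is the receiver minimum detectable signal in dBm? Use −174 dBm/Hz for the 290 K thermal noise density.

Sensitivity = −174 + 10 log₁₀(B) + NF + SNR_min
= −174 + 72.41 + 7.78 + 18.9
= −74.91 dBm → −74.9 dBm

−74.9 dBm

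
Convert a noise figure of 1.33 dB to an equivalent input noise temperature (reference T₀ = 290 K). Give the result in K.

F = 10^(1.33/10) = 1.35831
T_e = (F − 1)·T₀ = (1.35831 − 1) × 290 = 104 K

104 K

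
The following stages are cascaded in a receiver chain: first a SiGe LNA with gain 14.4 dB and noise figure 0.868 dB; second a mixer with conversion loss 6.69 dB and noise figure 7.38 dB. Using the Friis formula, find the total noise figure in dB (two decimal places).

Convert to linear (a loss of L dB is a gain of −L dB): F_i = 10^(NF_i/10), G_i = 10^(G_i,dB/10)
  Stage 1: F_1 = 10^(0.868/10) = 1.221, G_1 = 10^(14.4/10) = 27.54
  Stage 2: F_2 = 10^(7.38/10) = 5.470, G_2 = 10^(−6.69/10) = 0.2143
Friis cascade:
  F = 1.221 + (5.470 − 1)/27.54 = 1.384
NF = 10 log₁₀(1.384) = 1.41 dB

1.41 dB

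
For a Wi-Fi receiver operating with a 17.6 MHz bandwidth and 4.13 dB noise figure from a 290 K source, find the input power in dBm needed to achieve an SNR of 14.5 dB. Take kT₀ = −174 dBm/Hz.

Sensitivity = −174 + 10 log₁₀(B) + NF + SNR_min
= −174 + 72.46 + 4.13 + 14.5
= −82.91 dBm → −82.9 dBm

−82.9 dBm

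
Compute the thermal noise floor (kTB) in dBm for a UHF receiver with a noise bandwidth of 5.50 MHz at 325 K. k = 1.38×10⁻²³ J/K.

−106.1 dBm

P_n = kTB = 1.38×10⁻²³ × 325 × 5.50×10⁶ = 2.47×10⁻¹⁴ W
In dBm: 10 log₁₀(2.47×10⁻¹⁴ / 10⁻³) = −106.1 dBm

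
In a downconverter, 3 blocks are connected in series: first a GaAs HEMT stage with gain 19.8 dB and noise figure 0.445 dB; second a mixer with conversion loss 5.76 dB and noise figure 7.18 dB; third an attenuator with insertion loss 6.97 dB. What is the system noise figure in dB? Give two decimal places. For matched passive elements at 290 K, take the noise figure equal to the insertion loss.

Convert to linear (a loss of L dB is a gain of −L dB): F_i = 10^(NF_i/10), G_i = 10^(G_i,dB/10)
  Stage 1: F_1 = 10^(0.445/10) = 1.108, G_1 = 10^(19.8/10) = 95.50
  Stage 2: F_2 = 10^(7.18/10) = 5.224, G_2 = 10^(−5.76/10) = 0.2655
  Stage 3: F_3 = 10^(6.97/10) = 4.977, G_3 = 10^(−6.97/10) = 0.2009
Friis cascade:
  F = 1.108 + (5.224 − 1)/95.50 + (4.977 − 1)/25.35 = 1.309
NF = 10 log₁₀(1.309) = 1.17 dB

1.17 dB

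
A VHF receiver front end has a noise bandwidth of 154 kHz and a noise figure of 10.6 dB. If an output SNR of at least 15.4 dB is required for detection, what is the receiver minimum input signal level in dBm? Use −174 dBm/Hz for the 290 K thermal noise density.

Sensitivity = −174 + 10 log₁₀(B) + NF + SNR_min
= −174 + 51.88 + 10.6 + 15.4
= −96.12 dBm → −96.1 dBm

−96.1 dBm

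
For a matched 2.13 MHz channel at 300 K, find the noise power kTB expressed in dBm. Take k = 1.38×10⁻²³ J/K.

P_n = kTB = 1.38×10⁻²³ × 300 × 2.13×10⁶ = 8.82×10⁻¹⁵ W
In dBm: 10 log₁₀(8.82×10⁻¹⁵ / 10⁻³) = −110.5 dBm

−110.5 dBm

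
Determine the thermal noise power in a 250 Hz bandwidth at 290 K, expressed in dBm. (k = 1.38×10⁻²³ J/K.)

−150.0 dBm

P_n = kTB = 1.38×10⁻²³ × 290 × 2.50×10² = 1.00×10⁻¹⁸ W
In dBm: 10 log₁₀(1.00×10⁻¹⁸ / 10⁻³) = −150.0 dBm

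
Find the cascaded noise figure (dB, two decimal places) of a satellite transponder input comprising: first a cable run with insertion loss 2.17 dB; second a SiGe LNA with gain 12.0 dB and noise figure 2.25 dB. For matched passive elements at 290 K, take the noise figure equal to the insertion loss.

4.42 dB

Convert to linear (a loss of L dB is a gain of −L dB): F_i = 10^(NF_i/10), G_i = 10^(G_i,dB/10)
  Stage 1: F_1 = 10^(2.17/10) = 1.648, G_1 = 10^(−2.17/10) = 0.6067
  Stage 2: F_2 = 10^(2.25/10) = 1.679, G_2 = 10^(12.0/10) = 15.85
Friis cascade:
  F = 1.648 + (1.679 − 1)/0.6067 = 2.767
NF = 10 log₁₀(2.767) = 4.42 dB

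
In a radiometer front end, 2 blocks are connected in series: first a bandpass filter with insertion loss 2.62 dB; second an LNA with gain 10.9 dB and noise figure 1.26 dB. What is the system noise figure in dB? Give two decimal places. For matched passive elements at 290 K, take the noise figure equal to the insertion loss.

3.88 dB

Convert to linear (a loss of L dB is a gain of −L dB): F_i = 10^(NF_i/10), G_i = 10^(G_i,dB/10)
  Stage 1: F_1 = 10^(2.62/10) = 1.828, G_1 = 10^(−2.62/10) = 0.5470
  Stage 2: F_2 = 10^(1.26/10) = 1.337, G_2 = 10^(10.9/10) = 12.30
Friis cascade:
  F = 1.828 + (1.337 − 1)/0.5470 = 2.443
NF = 10 log₁₀(2.443) = 3.88 dB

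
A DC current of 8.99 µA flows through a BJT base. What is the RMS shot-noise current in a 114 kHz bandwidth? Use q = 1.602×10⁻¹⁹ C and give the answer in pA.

I_n = √(2qI·B)
2qI·B = 2 × 1.602×10⁻¹⁹ × 8.99×10⁻⁶ × 1.14×10⁵ = 3.28×10⁻¹⁹ A²
I_n = √(3.28×10⁻¹⁹) = 5.73×10⁻¹⁰ A = 573 pA

573 pA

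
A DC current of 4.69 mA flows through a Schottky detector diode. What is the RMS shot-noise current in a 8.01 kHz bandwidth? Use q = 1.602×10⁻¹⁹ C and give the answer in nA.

3.47 nA

I_n = √(2qI·B)
2qI·B = 2 × 1.602×10⁻¹⁹ × 4.69×10⁻³ × 8.01×10³ = 1.20×10⁻¹⁷ A²
I_n = √(1.20×10⁻¹⁷) = 3.47×10⁻⁹ A = 3.47 nA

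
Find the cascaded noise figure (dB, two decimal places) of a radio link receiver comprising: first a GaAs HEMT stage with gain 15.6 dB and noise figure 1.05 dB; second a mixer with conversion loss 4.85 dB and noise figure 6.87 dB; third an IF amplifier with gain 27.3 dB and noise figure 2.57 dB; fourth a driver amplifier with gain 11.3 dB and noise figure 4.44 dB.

1.61 dB

Convert to linear (a loss of L dB is a gain of −L dB): F_i = 10^(NF_i/10), G_i = 10^(G_i,dB/10)
  Stage 1: F_1 = 10^(1.05/10) = 1.274, G_1 = 10^(15.6/10) = 36.31
  Stage 2: F_2 = 10^(6.87/10) = 4.864, G_2 = 10^(−4.85/10) = 0.3273
  Stage 3: F_3 = 10^(2.57/10) = 1.807, G_3 = 10^(27.3/10) = 537.0
  Stage 4: F_4 = 10^(4.44/10) = 2.780, G_4 = 10^(11.3/10) = 13.49
Friis cascade:
  F = 1.274 + (4.864 − 1)/36.31 + (1.807 − 1)/11.89 + (2.780 − 1)/6383 = 1.448
NF = 10 log₁₀(1.448) = 1.61 dB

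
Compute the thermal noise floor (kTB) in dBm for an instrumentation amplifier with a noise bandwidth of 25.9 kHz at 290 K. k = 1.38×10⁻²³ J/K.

−129.8 dBm

P_n = kTB = 1.38×10⁻²³ × 290 × 2.59×10⁴ = 1.04×10⁻¹⁶ W
In dBm: 10 log₁₀(1.04×10⁻¹⁶ / 10⁻³) = −129.8 dBm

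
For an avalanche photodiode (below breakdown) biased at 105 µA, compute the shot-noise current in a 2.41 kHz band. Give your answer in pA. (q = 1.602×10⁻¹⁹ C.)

I_n = √(2qI·B)
2qI·B = 2 × 1.602×10⁻¹⁹ × 1.05×10⁻⁴ × 2.41×10³ = 8.11×10⁻²⁰ A²
I_n = √(8.11×10⁻²⁰) = 2.85×10⁻¹⁰ A = 285 pA

285 pA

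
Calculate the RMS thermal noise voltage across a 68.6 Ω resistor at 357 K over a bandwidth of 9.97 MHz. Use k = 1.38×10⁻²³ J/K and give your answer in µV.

3.67 µV

V_n = √(4kTRB)
4kTRB = 4 × 1.38×10⁻²³ × 357 × 6.86×10¹ × 9.97×10⁶ = 1.35×10⁻¹¹ V²
V_n = √(1.35×10⁻¹¹) = 3.67×10⁻⁶ V = 3.67 µV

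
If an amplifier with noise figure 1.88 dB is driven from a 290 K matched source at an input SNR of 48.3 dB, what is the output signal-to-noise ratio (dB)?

46.42 dB

By definition F = SNR_in/SNR_out, so in dB: SNR_out = SNR_in − NF
SNR_out = 48.3 − 1.88 = 46.42 dB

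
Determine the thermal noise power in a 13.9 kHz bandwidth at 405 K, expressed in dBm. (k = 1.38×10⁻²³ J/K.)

−131.1 dBm

P_n = kTB = 1.38×10⁻²³ × 405 × 1.39×10⁴ = 7.77×10⁻¹⁷ W
In dBm: 10 log₁₀(7.77×10⁻¹⁷ / 10⁻³) = −131.1 dBm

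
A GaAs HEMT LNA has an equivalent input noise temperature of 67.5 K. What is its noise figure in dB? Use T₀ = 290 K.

F = 1 + T_e/T₀ = 1 + 67.5/290 = 1.23276
NF = 10 log₁₀(1.23276) = 0.909 dB

0.909 dB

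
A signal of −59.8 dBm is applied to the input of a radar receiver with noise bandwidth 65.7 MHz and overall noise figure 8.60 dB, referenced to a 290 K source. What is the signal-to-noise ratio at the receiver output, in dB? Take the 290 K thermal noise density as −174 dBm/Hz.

Noise floor: N = −174 + 10 log₁₀(B) + NF
10 log₁₀(6.57×10⁷) = 78.18 dB
N = −174 + 78.18 + 8.60 = −87.22 dBm
SNR = P_sig − N = −59.8 − (−87.22) = 27.42 dB → 27.4 dB

27.4 dB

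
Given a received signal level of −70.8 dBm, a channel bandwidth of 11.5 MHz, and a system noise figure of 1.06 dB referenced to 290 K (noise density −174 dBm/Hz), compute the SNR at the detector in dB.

31.5 dB

Noise floor: N = −174 + 10 log₁₀(B) + NF
10 log₁₀(1.15×10⁷) = 70.61 dB
N = −174 + 70.61 + 1.06 = −102.33 dBm
SNR = P_sig − N = −70.8 − (−102.33) = 31.53 dB → 31.5 dB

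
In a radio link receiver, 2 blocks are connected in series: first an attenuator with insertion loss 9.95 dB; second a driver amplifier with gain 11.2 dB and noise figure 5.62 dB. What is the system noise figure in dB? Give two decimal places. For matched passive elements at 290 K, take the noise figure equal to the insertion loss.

15.57 dB

Convert to linear (a loss of L dB is a gain of −L dB): F_i = 10^(NF_i/10), G_i = 10^(G_i,dB/10)
  Stage 1: F_1 = 10^(9.95/10) = 9.886, G_1 = 10^(−9.95/10) = 0.1012
  Stage 2: F_2 = 10^(5.62/10) = 3.648, G_2 = 10^(11.2/10) = 13.18
Friis cascade:
  F = 9.886 + (3.648 − 1)/0.1012 = 36.06
NF = 10 log₁₀(36.06) = 15.57 dB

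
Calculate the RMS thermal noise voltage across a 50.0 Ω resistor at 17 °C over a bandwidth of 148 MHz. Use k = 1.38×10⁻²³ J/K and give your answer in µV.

10.9 µV

T = 17 °C + 273.15 = 290.15 K
V_n = √(4kTRB)
4kTRB = 4 × 1.38×10⁻²³ × 290.15 × 5.00×10¹ × 1.48×10⁸ = 1.19×10⁻¹⁰ V²
V_n = √(1.19×10⁻¹⁰) = 1.09×10⁻⁵ V = 10.9 µV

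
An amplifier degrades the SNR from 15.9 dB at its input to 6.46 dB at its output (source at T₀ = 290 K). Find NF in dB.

NF (dB) = SNR_in(dB) − SNR_out(dB) when the source is at T₀
NF = 15.9 − 6.46 = 9.44 dB

9.44 dB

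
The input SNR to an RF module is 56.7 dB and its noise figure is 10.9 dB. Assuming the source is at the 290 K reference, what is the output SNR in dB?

By definition F = SNR_in/SNR_out, so in dB: SNR_out = SNR_in − NF
SNR_out = 56.7 − 10.9 = 45.8 dB

45.8 dB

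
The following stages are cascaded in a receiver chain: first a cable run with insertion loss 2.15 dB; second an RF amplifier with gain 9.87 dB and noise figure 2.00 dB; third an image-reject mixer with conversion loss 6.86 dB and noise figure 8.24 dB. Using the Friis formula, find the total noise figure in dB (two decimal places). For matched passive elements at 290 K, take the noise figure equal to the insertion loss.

5.51 dB

Convert to linear (a loss of L dB is a gain of −L dB): F_i = 10^(NF_i/10), G_i = 10^(G_i,dB/10)
  Stage 1: F_1 = 10^(2.15/10) = 1.641, G_1 = 10^(−2.15/10) = 0.6095
  Stage 2: F_2 = 10^(2.00/10) = 1.585, G_2 = 10^(9.87/10) = 9.705
  Stage 3: F_3 = 10^(8.24/10) = 6.668, G_3 = 10^(−6.86/10) = 0.2061
Friis cascade:
  F = 1.641 + (1.585 − 1)/0.6095 + (6.668 − 1)/5.916 = 3.558
NF = 10 log₁₀(3.558) = 5.51 dB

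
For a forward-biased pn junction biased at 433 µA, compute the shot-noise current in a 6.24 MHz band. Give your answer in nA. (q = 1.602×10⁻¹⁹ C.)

I_n = √(2qI·B)
2qI·B = 2 × 1.602×10⁻¹⁹ × 4.33×10⁻⁴ × 6.24×10⁶ = 8.66×10⁻¹⁶ A²
I_n = √(8.66×10⁻¹⁶) = 2.94×10⁻⁸ A = 29.4 nA

29.4 nA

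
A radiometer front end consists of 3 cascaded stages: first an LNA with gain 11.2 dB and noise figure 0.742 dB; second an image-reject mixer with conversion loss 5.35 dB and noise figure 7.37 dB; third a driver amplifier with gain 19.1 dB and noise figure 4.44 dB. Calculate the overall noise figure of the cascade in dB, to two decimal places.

2.98 dB

Convert to linear (a loss of L dB is a gain of −L dB): F_i = 10^(NF_i/10), G_i = 10^(G_i,dB/10)
  Stage 1: F_1 = 10^(0.742/10) = 1.186, G_1 = 10^(11.2/10) = 13.18
  Stage 2: F_2 = 10^(7.37/10) = 5.458, G_2 = 10^(−5.35/10) = 0.2917
  Stage 3: F_3 = 10^(4.44/10) = 2.780, G_3 = 10^(19.1/10) = 81.28
Friis cascade:
  F = 1.186 + (5.458 − 1)/13.18 + (2.780 − 1)/3.846 = 1.987
NF = 10 log₁₀(1.987) = 2.98 dB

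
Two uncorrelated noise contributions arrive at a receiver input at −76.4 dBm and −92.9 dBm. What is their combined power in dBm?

Convert to linear, add, convert back:
P₁ = 2.29×10⁻¹¹ W, P₂ = 5.13×10⁻¹³ W
P_tot = 2.34×10⁻¹¹ W → 10 log₁₀(P_tot / 10⁻³) = −76.3 dBm

−76.3 dBm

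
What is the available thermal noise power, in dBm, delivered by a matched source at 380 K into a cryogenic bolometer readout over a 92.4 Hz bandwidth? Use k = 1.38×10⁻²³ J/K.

P_n = kTB = 1.38×10⁻²³ × 380 × 9.24×10¹ = 4.85×10⁻¹⁹ W
In dBm: 10 log₁₀(4.85×10⁻¹⁹ / 10⁻³) = −153.1 dBm

−153.1 dBm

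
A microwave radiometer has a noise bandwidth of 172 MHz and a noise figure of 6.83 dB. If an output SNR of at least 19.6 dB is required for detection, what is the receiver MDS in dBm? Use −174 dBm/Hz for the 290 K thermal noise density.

−65.2 dBm

Sensitivity = −174 + 10 log₁₀(B) + NF + SNR_min
= −174 + 82.36 + 6.83 + 19.6
= −65.21 dBm → −65.2 dBm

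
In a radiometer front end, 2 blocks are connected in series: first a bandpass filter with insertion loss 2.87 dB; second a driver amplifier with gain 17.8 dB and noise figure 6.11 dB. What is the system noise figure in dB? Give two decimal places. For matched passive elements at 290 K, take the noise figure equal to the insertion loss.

Convert to linear (a loss of L dB is a gain of −L dB): F_i = 10^(NF_i/10), G_i = 10^(G_i,dB/10)
  Stage 1: F_1 = 10^(2.87/10) = 1.936, G_1 = 10^(−2.87/10) = 0.5164
  Stage 2: F_2 = 10^(6.11/10) = 4.083, G_2 = 10^(17.8/10) = 60.26
Friis cascade:
  F = 1.936 + (4.083 − 1)/0.5164 = 7.907
NF = 10 log₁₀(7.907) = 8.98 dB

8.98 dB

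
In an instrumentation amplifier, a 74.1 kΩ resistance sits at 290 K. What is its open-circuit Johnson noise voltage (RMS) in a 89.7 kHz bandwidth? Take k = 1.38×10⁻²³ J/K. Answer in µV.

V_n = √(4kTRB)
4kTRB = 4 × 1.38×10⁻²³ × 290 × 7.41×10⁴ × 8.97×10⁴ = 1.06×10⁻¹⁰ V²
V_n = √(1.06×10⁻¹⁰) = 1.03×10⁻⁵ V = 10.3 µV

10.3 µV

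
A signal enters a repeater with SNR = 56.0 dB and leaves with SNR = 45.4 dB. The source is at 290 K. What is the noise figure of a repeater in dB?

10.6 dB

NF (dB) = SNR_in(dB) − SNR_out(dB) when the source is at T₀
NF = 56.0 − 45.4 = 10.6 dB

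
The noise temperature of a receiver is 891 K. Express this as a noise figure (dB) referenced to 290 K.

F = 1 + T_e/T₀ = 1 + 891/290 = 4.07241
NF = 10 log₁₀(4.07241) = 6.10 dB

6.10 dB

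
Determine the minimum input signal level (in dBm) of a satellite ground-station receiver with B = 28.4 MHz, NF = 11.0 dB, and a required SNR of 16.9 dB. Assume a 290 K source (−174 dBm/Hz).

Sensitivity = −174 + 10 log₁₀(B) + NF + SNR_min
= −174 + 74.53 + 11.0 + 16.9
= −71.57 dBm → −71.6 dBm

−71.6 dBm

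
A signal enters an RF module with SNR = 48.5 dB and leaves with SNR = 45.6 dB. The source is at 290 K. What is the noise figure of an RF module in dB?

2.9 dB

NF (dB) = SNR_in(dB) − SNR_out(dB) when the source is at T₀
NF = 48.5 − 45.6 = 2.9 dB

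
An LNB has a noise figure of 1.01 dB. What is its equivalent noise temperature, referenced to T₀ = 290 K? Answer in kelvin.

F = 10^(1.01/10) = 1.26183
T_e = (F − 1)·T₀ = (1.26183 − 1) × 290 = 75.9 K

75.9 K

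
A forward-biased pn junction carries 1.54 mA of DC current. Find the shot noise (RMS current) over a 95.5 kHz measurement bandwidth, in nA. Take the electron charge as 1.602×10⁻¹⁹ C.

6.86 nA

I_n = √(2qI·B)
2qI·B = 2 × 1.602×10⁻¹⁹ × 1.54×10⁻³ × 9.55×10⁴ = 4.71×10⁻¹⁷ A²
I_n = √(4.71×10⁻¹⁷) = 6.86×10⁻⁹ A = 6.86 nA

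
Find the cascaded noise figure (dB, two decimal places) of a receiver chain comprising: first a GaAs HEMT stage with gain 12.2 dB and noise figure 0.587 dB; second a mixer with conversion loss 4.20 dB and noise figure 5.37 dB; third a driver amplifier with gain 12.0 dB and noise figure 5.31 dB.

Convert to linear (a loss of L dB is a gain of −L dB): F_i = 10^(NF_i/10), G_i = 10^(G_i,dB/10)
  Stage 1: F_1 = 10^(0.587/10) = 1.145, G_1 = 10^(12.2/10) = 16.60
  Stage 2: F_2 = 10^(5.37/10) = 3.443, G_2 = 10^(−4.20/10) = 0.3802
  Stage 3: F_3 = 10^(5.31/10) = 3.396, G_3 = 10^(12.0/10) = 15.85
Friis cascade:
  F = 1.145 + (3.443 − 1)/16.60 + (3.396 − 1)/6.310 = 1.672
NF = 10 log₁₀(1.672) = 2.23 dB

2.23 dB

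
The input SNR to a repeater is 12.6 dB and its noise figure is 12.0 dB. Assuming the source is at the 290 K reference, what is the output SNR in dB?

0.6 dB

By definition F = SNR_in/SNR_out, so in dB: SNR_out = SNR_in − NF
SNR_out = 12.6 − 12.0 = 0.6 dB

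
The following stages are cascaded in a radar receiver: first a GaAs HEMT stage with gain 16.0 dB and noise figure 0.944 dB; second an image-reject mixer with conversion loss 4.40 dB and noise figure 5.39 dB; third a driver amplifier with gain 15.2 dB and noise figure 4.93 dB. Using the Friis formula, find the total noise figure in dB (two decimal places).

1.62 dB

Convert to linear (a loss of L dB is a gain of −L dB): F_i = 10^(NF_i/10), G_i = 10^(G_i,dB/10)
  Stage 1: F_1 = 10^(0.944/10) = 1.243, G_1 = 10^(16.0/10) = 39.81
  Stage 2: F_2 = 10^(5.39/10) = 3.459, G_2 = 10^(−4.40/10) = 0.3631
  Stage 3: F_3 = 10^(4.93/10) = 3.112, G_3 = 10^(15.2/10) = 33.11
Friis cascade:
  F = 1.243 + (3.459 − 1)/39.81 + (3.112 − 1)/14.45 = 1.451
NF = 10 log₁₀(1.451) = 1.62 dB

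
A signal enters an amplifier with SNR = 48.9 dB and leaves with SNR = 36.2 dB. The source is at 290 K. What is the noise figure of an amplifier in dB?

NF (dB) = SNR_in(dB) − SNR_out(dB) when the source is at T₀
NF = 48.9 − 36.2 = 12.7 dB

12.7 dB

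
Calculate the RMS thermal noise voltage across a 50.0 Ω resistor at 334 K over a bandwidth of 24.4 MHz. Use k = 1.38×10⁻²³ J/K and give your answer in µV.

V_n = √(4kTRB)
4kTRB = 4 × 1.38×10⁻²³ × 334 × 5.00×10¹ × 2.44×10⁷ = 2.25×10⁻¹¹ V²
V_n = √(2.25×10⁻¹¹) = 4.74×10⁻⁶ V = 4.74 µV

4.74 µV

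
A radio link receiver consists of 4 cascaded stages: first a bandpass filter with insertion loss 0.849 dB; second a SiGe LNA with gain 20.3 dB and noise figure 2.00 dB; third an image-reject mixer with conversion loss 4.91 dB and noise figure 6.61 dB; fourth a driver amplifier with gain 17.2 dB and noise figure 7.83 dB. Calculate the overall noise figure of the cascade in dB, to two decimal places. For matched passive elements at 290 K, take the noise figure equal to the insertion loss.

Convert to linear (a loss of L dB is a gain of −L dB): F_i = 10^(NF_i/10), G_i = 10^(G_i,dB/10)
  Stage 1: F_1 = 10^(0.849/10) = 1.216, G_1 = 10^(−0.849/10) = 0.8224
  Stage 2: F_2 = 10^(2.00/10) = 1.585, G_2 = 10^(20.3/10) = 107.2
  Stage 3: F_3 = 10^(6.61/10) = 4.581, G_3 = 10^(−4.91/10) = 0.3228
  Stage 4: F_4 = 10^(7.83/10) = 6.067, G_4 = 10^(17.2/10) = 52.48
Friis cascade:
  F = 1.216 + (1.585 − 1)/0.8224 + (4.581 − 1)/88.13 + (6.067 − 1)/28.45 = 2.146
NF = 10 log₁₀(2.146) = 3.32 dB

3.32 dB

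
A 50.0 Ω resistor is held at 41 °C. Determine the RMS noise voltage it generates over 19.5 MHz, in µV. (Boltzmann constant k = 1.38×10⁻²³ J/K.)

T = 41 °C + 273.15 = 314.15 K
V_n = √(4kTRB)
4kTRB = 4 × 1.38×10⁻²³ × 314.15 × 5.00×10¹ × 1.95×10⁷ = 1.69×10⁻¹¹ V²
V_n = √(1.69×10⁻¹¹) = 4.11×10⁻⁶ V = 4.11 µV

4.11 µV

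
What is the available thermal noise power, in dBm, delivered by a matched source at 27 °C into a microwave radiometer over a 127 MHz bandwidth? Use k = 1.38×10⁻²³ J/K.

−92.8 dBm

T = 27 °C + 273.15 = 300.15 K
P_n = kTB = 1.38×10⁻²³ × 300.15 × 1.27×10⁸ = 5.26×10⁻¹³ W
In dBm: 10 log₁₀(5.26×10⁻¹³ / 10⁻³) = −92.8 dBm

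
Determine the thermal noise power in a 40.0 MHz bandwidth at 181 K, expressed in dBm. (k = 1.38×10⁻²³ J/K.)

P_n = kTB = 1.38×10⁻²³ × 181 × 4.00×10⁷ = 9.99×10⁻¹⁴ W
In dBm: 10 log₁₀(9.99×10⁻¹⁴ / 10⁻³) = −100.0 dBm

−100.0 dBm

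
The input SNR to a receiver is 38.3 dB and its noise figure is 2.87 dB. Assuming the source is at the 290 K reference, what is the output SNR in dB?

By definition F = SNR_in/SNR_out, so in dB: SNR_out = SNR_in − NF
SNR_out = 38.3 − 2.87 = 35.43 dB

35.43 dB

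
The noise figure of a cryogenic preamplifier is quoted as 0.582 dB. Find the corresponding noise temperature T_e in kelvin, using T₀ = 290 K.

F = 10^(0.582/10) = 1.1434
T_e = (F − 1)·T₀ = (1.1434 − 1) × 290 = 41.6 K

41.6 K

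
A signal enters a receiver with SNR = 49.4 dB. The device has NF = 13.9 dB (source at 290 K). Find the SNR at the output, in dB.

35.5 dB

By definition F = SNR_in/SNR_out, so in dB: SNR_out = SNR_in − NF
SNR_out = 49.4 − 13.9 = 35.5 dB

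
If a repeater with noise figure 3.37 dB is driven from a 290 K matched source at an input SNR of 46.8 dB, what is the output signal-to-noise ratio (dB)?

By definition F = SNR_in/SNR_out, so in dB: SNR_out = SNR_in − NF
SNR_out = 46.8 − 3.37 = 43.43 dB

43.43 dB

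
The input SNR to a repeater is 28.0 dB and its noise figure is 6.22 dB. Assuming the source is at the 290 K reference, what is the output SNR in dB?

21.78 dB

By definition F = SNR_in/SNR_out, so in dB: SNR_out = SNR_in − NF
SNR_out = 28.0 − 6.22 = 21.78 dB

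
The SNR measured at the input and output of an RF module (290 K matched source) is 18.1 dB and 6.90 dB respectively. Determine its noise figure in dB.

11.20 dB

NF (dB) = SNR_in(dB) − SNR_out(dB) when the source is at T₀
NF = 18.1 − 6.90 = 11.20 dB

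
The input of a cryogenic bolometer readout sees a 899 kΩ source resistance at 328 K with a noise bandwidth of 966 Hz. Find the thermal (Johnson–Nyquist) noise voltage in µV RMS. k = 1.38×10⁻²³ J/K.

V_n = √(4kTRB)
4kTRB = 4 × 1.38×10⁻²³ × 328 × 8.99×10⁵ × 9.66×10² = 1.57×10⁻¹¹ V²
V_n = √(1.57×10⁻¹¹) = 3.97×10⁻⁶ V = 3.97 µV

3.97 µV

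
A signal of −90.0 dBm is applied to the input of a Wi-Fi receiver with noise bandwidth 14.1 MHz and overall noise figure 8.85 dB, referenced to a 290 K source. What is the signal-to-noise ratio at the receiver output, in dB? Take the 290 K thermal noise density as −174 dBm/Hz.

3.7 dB

Noise floor: N = −174 + 10 log₁₀(B) + NF
10 log₁₀(1.41×10⁷) = 71.49 dB
N = −174 + 71.49 + 8.85 = −93.66 dBm
SNR = P_sig − N = −90.0 − (−93.66) = 3.66 dB → 3.7 dB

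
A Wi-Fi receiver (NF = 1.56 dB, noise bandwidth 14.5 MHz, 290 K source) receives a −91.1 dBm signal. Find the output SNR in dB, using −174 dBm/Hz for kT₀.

9.7 dB

Noise floor: N = −174 + 10 log₁₀(B) + NF
10 log₁₀(1.45×10⁷) = 71.61 dB
N = −174 + 71.61 + 1.56 = −100.83 dBm
SNR = P_sig − N = −91.1 − (−100.83) = 9.73 dB → 9.7 dB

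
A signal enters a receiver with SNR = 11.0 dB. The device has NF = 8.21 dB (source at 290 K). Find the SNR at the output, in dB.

By definition F = SNR_in/SNR_out, so in dB: SNR_out = SNR_in − NF
SNR_out = 11.0 − 8.21 = 2.79 dB

2.79 dB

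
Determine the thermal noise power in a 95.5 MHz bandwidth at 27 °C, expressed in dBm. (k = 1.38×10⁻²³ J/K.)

−94.0 dBm

T = 27 °C + 273.15 = 300.15 K
P_n = kTB = 1.38×10⁻²³ × 300.15 × 9.55×10⁷ = 3.96×10⁻¹³ W
In dBm: 10 log₁₀(3.96×10⁻¹³ / 10⁻³) = −94.0 dBm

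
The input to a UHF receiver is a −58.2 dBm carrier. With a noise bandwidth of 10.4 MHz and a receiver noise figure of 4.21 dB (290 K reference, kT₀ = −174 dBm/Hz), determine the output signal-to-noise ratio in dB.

Noise floor: N = −174 + 10 log₁₀(B) + NF
10 log₁₀(1.04×10⁷) = 70.17 dB
N = −174 + 70.17 + 4.21 = −99.62 dBm
SNR = P_sig − N = −58.2 − (−99.62) = 41.42 dB → 41.4 dB

41.4 dB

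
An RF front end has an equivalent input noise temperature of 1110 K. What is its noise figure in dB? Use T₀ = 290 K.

6.84 dB

F = 1 + T_e/T₀ = 1 + 1110/290 = 4.82759
NF = 10 log₁₀(4.82759) = 6.84 dB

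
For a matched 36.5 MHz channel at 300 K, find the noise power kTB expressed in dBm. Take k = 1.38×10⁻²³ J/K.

−98.2 dBm

P_n = kTB = 1.38×10⁻²³ × 300 × 3.65×10⁷ = 1.51×10⁻¹³ W
In dBm: 10 log₁₀(1.51×10⁻¹³ / 10⁻³) = −98.2 dBm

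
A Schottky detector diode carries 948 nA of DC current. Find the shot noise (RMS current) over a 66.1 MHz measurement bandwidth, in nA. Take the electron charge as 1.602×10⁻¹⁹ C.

I_n = √(2qI·B)
2qI·B = 2 × 1.602×10⁻¹⁹ × 9.48×10⁻⁷ × 6.61×10⁷ = 2.01×10⁻¹⁷ A²
I_n = √(2.01×10⁻¹⁷) = 4.48×10⁻⁹ A = 4.48 nA

4.48 nA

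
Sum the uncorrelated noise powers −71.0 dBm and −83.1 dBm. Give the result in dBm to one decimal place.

−70.7 dBm

Convert to linear, add, convert back:
P₁ = 7.94×10⁻¹¹ W, P₂ = 4.90×10⁻¹² W
P_tot = 8.43×10⁻¹¹ W → 10 log₁₀(P_tot / 10⁻³) = −70.7 dBm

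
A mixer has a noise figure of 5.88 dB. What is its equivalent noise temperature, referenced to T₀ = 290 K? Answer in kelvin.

F = 10^(5.88/10) = 3.87258
T_e = (F − 1)·T₀ = (3.87258 − 1) × 290 = 833 K

833 K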